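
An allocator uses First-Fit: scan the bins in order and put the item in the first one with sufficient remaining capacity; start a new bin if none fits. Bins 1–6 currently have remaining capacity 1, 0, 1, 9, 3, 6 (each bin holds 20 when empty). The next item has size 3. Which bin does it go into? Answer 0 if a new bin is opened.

4

Bins with room: bin 4 (9), bin 5 (3), bin 6 (6).
The first with room is bin 4.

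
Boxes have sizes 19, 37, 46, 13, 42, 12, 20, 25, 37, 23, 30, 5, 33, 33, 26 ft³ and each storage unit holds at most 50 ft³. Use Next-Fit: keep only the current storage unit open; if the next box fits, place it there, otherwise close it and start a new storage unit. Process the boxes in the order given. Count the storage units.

13 storage units

19 ft³ → storage unit 1 (remaining 31 ft³)
37 ft³ → storage unit 2 (remaining 13 ft³)
46 ft³ → storage unit 3 (remaining 4 ft³)
13 ft³ → storage unit 4 (remaining 37 ft³)
42 ft³ → storage unit 5 (remaining 8 ft³)
12 ft³ → storage unit 6 (remaining 38 ft³)
20 ft³ → storage unit 6 (remaining 18 ft³)
25 ft³ → storage unit 7 (remaining 25 ft³)
37 ft³ → storage unit 8 (remaining 13 ft³)
23 ft³ → storage unit 9 (remaining 27 ft³)
30 ft³ → storage unit 10 (remaining 20 ft³)
5 ft³ → storage unit 10 (remaining 15 ft³)
33 ft³ → storage unit 11 (remaining 17 ft³)
33 ft³ → storage unit 12 (remaining 17 ft³)
26 ft³ → storage unit 13 (remaining 24 ft³)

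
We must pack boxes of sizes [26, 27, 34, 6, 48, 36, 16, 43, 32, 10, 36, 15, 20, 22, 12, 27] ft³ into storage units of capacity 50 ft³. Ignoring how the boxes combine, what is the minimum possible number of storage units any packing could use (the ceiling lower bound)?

9

Total size = 26 + 27 + 34 + 6 + 48 + 36 + 16 + 43 + 32 + 10 + 36 + 15 + 20 + 22 + 12 + 27 = 410 ft³.
⌈410 / 50⌉ = 9.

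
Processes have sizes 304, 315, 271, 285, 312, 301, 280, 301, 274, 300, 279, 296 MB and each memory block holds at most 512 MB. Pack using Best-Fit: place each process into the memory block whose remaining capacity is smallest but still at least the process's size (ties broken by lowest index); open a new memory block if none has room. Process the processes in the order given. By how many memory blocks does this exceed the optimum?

Best-Fit: [304] [315] [271] [285] [312] [301] [280] [301] [274] [300] [279] [296] → 12 memory blocks.
12 processes exceed 256 MB (half the capacity), and no two of those can share a memory block, so at least 12 memory blocks are needed.
So 12 is already optimal.

0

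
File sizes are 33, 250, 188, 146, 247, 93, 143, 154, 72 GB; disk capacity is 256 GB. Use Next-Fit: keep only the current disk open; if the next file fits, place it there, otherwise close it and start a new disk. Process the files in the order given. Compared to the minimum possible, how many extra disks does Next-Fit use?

1

Next-Fit: [33] [250] [188] [146] [247] [93,143] [154,72] → 7 disks.
Total size 1326 GB; any packing needs at least ⌈1326/256⌉ = 6 disks.
An optimal packing achieves that bound: [250] [247] [188,33] [154,93] [146,72] [143] → 6 disks.
Excess: 7 − 6 = 1.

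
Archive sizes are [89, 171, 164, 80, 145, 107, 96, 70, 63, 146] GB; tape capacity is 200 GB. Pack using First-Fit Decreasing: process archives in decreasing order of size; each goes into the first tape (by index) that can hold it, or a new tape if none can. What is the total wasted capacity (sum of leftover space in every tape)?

269

Sorted descending: 171, 164, 146, 145, 107, 96, 89, 80, 70, 63.
171 GB → tape 1 (remaining 29 GB)
164 GB → tape 2 (remaining 36 GB)
146 GB → tape 3 (remaining 54 GB)
145 GB → tape 4 (remaining 55 GB)
107 GB → tape 5 (remaining 93 GB)
96 GB → tape 6 (remaining 104 GB)
89 GB → tape 5 (remaining 4 GB)
80 GB → tape 6 (remaining 24 GB)
70 GB → tape 7 (remaining 130 GB)
63 GB → tape 7 (remaining 67 GB)
7 tapes × 200 GB = 1400 GB; used 1131 GB; unused 269 GB.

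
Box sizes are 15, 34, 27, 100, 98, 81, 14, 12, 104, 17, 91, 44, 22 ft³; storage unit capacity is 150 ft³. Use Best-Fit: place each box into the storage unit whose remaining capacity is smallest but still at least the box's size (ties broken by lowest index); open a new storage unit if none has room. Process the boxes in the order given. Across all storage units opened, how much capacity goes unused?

241

storage unit 1: place 15 ft³, 135 ft³ left
storage unit 1: place 34 ft³, 101 ft³ left
storage unit 1: place 27 ft³, 74 ft³ left
storage unit 2: place 100 ft³, 50 ft³ left
storage unit 3: place 98 ft³, 52 ft³ left
storage unit 4: place 81 ft³, 69 ft³ left
storage unit 2: place 14 ft³, 36 ft³ left
storage unit 2: place 12 ft³, 24 ft³ left
storage unit 5: place 104 ft³, 46 ft³ left
storage unit 2: place 17 ft³, 7 ft³ left
storage unit 6: place 91 ft³, 59 ft³ left
storage unit 5: place 44 ft³, 2 ft³ left
storage unit 3: place 22 ft³, 30 ft³ left
6 storage units × 150 ft³ = 900 ft³; used 659 ft³; unused 241 ft³.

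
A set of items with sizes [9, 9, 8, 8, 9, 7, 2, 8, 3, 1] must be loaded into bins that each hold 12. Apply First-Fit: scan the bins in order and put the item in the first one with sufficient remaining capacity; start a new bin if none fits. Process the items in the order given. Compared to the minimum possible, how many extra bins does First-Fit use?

First-Fit: [9,2,1] [9,3] [8] [8] [9] [7] [8] → 7 bins.
7 items exceed 6 (half the capacity), and no two of those can share a bin, so at least 7 bins are needed.
So 7 is already optimal.

0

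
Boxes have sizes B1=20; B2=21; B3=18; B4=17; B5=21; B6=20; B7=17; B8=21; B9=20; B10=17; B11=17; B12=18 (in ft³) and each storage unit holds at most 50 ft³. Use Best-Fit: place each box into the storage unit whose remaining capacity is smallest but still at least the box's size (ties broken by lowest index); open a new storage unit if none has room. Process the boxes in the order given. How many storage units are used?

Put B1 (20 ft³) in storage unit 1; 30 ft³ remain.
Put B2 (21 ft³) in storage unit 1; 9 ft³ remain.
Put B3 (18 ft³) in storage unit 2; 32 ft³ remain.
Put B4 (17 ft³) in storage unit 2; 15 ft³ remain.
Put B5 (21 ft³) in storage unit 3; 29 ft³ remain.
Put B6 (20 ft³) in storage unit 3; 9 ft³ remain.
Put B7 (17 ft³) in storage unit 4; 33 ft³ remain.
Put B8 (21 ft³) in storage unit 4; 12 ft³ remain.
Put B9 (20 ft³) in storage unit 5; 30 ft³ remain.
Put B10 (17 ft³) in storage unit 5; 13 ft³ remain.
Put B11 (17 ft³) in storage unit 6; 33 ft³ remain.
Put B12 (18 ft³) in storage unit 6; 15 ft³ remain.
Final storage units: [20,21] [18,17] [21,20] [17,21] [20,17] [17,18].

6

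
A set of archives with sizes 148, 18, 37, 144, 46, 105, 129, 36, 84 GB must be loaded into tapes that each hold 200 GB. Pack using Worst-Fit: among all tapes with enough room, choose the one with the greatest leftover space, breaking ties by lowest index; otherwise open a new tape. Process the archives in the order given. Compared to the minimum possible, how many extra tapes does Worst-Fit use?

1

Worst-Fit: [148,18] [37,144] [46,105] [129,36] [84] → 5 tapes.
Total size 747 GB; any packing needs at least ⌈747/200⌉ = 4 tapes.
An optimal packing achieves that bound: [148,46] [144,37,18] [129,36] [105,84] → 4 tapes.
Excess: 5 − 4 = 1.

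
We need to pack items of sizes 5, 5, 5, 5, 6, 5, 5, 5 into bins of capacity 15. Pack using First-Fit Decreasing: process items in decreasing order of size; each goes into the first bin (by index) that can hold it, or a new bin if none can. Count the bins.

Sorted descending: 6, 5, 5, 5, 5, 5, 5, 5.
bin 1: place 6, 9 left
bin 1: place 5, 4 left
bin 2: place 5, 10 left
bin 2: place 5, 5 left
bin 2: place 5, 0 left
bin 3: place 5, 10 left
bin 3: place 5, 5 left
bin 3: place 5, 0 left
Final bins: [6,5] [5,5,5] [5,5,5].

3 bins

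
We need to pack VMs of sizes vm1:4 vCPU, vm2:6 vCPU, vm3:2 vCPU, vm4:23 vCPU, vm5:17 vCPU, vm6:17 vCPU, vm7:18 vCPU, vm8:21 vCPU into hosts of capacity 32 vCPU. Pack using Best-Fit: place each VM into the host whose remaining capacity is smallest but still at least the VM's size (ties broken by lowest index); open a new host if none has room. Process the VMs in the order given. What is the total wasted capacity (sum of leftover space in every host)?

host 1: place vm1 (4 vCPU), 28 vCPU left
host 1: place vm2 (6 vCPU), 22 vCPU left
host 1: place vm3 (2 vCPU), 20 vCPU left
host 2: place vm4 (23 vCPU), 9 vCPU left
host 1: place vm5 (17 vCPU), 3 vCPU left
host 3: place vm6 (17 vCPU), 15 vCPU left
host 4: place vm7 (18 vCPU), 14 vCPU left
host 5: place vm8 (21 vCPU), 11 vCPU left
5 hosts × 32 vCPU = 160 vCPU; used 108 vCPU; unused 52 vCPU.

52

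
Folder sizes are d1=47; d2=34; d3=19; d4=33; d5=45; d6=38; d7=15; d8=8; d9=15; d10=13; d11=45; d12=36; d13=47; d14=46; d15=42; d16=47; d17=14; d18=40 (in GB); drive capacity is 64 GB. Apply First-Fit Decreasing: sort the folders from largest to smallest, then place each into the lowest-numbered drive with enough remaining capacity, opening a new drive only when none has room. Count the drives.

12

Sorted descending: 47, 47, 47, 46, 45, 45, 42, 40, 38, 36, 34, 33, 19, 15, 15, 14, 13, 8.
drive 1: place 47 GB, 17 GB left
drive 2: place 47 GB, 17 GB left
drive 3: place 47 GB, 17 GB left
drive 4: place 46 GB, 18 GB left
drive 5: place 45 GB, 19 GB left
drive 6: place 45 GB, 19 GB left
drive 7: place 42 GB, 22 GB left
drive 8: place 40 GB, 24 GB left
drive 9: place 38 GB, 26 GB left
drive 10: place 36 GB, 28 GB left
drive 11: place 34 GB, 30 GB left
drive 12: place 33 GB, 31 GB left
drive 5: place 19 GB, 0 GB left
drive 1: place 15 GB, 2 GB left
drive 2: place 15 GB, 2 GB left
drive 3: place 14 GB, 3 GB left
drive 4: place 13 GB, 5 GB left
drive 6: place 8 GB, 11 GB left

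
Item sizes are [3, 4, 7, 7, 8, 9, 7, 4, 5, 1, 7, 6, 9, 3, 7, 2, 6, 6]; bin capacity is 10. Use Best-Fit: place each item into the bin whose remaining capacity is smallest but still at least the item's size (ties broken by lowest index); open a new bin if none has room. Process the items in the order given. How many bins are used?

bin 1: place 3, 7 left
bin 1: place 4, 3 left
bin 2: place 7, 3 left
bin 3: place 7, 3 left
bin 4: place 8, 2 left
bin 5: place 9, 1 left
bin 6: place 7, 3 left
bin 7: place 4, 6 left
bin 7: place 5, 1 left
bin 5: place 1, 0 left
bin 8: place 7, 3 left
bin 9: place 6, 4 left
bin 10: place 9, 1 left
bin 1: place 3, 0 left
bin 11: place 7, 3 left
bin 4: place 2, 0 left
bin 12: place 6, 4 left
bin 13: place 6, 4 left
Final bins: [3,4,3] [7] [7] [8,2] [9,1] [7] [4,5] [7] [6] [9] [7] [6] [6].

13 bins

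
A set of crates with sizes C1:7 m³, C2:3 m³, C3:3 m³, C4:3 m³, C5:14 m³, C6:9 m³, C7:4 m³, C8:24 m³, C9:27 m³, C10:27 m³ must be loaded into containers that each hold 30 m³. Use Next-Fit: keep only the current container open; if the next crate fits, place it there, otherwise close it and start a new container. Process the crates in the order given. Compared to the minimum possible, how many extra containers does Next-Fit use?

0

Next-Fit: [7,3,3,3,14] [9,4] [24] [27] [27] → 5 containers.
Total size 121 m³; any packing needs at least ⌈121/30⌉ = 5 containers.
So 5 is already optimal.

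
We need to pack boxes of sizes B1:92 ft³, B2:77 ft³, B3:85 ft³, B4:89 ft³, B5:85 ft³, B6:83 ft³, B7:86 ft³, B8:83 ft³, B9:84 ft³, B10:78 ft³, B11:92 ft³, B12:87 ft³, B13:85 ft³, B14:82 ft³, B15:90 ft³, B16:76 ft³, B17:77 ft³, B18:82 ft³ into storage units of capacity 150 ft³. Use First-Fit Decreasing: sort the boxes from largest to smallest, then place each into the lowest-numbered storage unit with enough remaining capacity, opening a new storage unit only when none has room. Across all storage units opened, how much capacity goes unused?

1187

Sorted descending: 92, 92, 90, 89, 87, 86, 85, 85, 85, 84, 83, 83, 82, 82, 78, 77, 77, 76.
92 ft³ → storage unit 1 (remaining 58 ft³)
92 ft³ → storage unit 2 (remaining 58 ft³)
90 ft³ → storage unit 3 (remaining 60 ft³)
89 ft³ → storage unit 4 (remaining 61 ft³)
87 ft³ → storage unit 5 (remaining 63 ft³)
86 ft³ → storage unit 6 (remaining 64 ft³)
85 ft³ → storage unit 7 (remaining 65 ft³)
85 ft³ → storage unit 8 (remaining 65 ft³)
85 ft³ → storage unit 9 (remaining 65 ft³)
84 ft³ → storage unit 10 (remaining 66 ft³)
83 ft³ → storage unit 11 (remaining 67 ft³)
83 ft³ → storage unit 12 (remaining 67 ft³)
82 ft³ → storage unit 13 (remaining 68 ft³)
82 ft³ → storage unit 14 (remaining 68 ft³)
78 ft³ → storage unit 15 (remaining 72 ft³)
77 ft³ → storage unit 16 (remaining 73 ft³)
77 ft³ → storage unit 17 (remaining 73 ft³)
76 ft³ → storage unit 18 (remaining 74 ft³)
18 storage units × 150 ft³ = 2700 ft³; used 1513 ft³; unused 1187 ft³.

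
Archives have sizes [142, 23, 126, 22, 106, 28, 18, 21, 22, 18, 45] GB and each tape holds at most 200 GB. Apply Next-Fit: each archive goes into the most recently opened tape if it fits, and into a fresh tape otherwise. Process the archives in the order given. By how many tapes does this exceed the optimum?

Next-Fit: [142,23] [126,22] [106,28,18,21,22] [18,45] → 4 tapes.
Total size 571 GB; any packing needs at least ⌈571/200⌉ = 3 tapes.
An optimal packing achieves that bound: [142,45] [126,28,23,22] [106,22,21,18,18] → 3 tapes.
Excess: 4 − 3 = 1.

1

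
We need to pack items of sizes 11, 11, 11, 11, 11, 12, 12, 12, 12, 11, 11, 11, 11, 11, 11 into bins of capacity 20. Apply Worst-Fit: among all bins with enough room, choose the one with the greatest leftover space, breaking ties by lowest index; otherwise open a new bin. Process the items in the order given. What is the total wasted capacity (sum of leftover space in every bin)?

11 → bin 1 (remaining 9)
11 → bin 2 (remaining 9)
11 → bin 3 (remaining 9)
11 → bin 4 (remaining 9)
11 → bin 5 (remaining 9)
12 → bin 6 (remaining 8)
12 → bin 7 (remaining 8)
12 → bin 8 (remaining 8)
12 → bin 9 (remaining 8)
11 → bin 10 (remaining 9)
11 → bin 11 (remaining 9)
11 → bin 12 (remaining 9)
11 → bin 13 (remaining 9)
11 → bin 14 (remaining 9)
11 → bin 15 (remaining 9)
15 bins × 20 = 300; used 169; unused 131.

131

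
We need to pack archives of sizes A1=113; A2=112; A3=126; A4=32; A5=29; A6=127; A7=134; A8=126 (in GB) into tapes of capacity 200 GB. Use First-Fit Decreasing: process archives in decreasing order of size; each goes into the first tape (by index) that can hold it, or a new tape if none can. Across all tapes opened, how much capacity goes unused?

401

Sorted descending: 134, 127, 126, 126, 113, 112, 32, 29.
134 GB → tape 1 (remaining 66 GB)
127 GB → tape 2 (remaining 73 GB)
126 GB → tape 3 (remaining 74 GB)
126 GB → tape 4 (remaining 74 GB)
113 GB → tape 5 (remaining 87 GB)
112 GB → tape 6 (remaining 88 GB)
32 GB → tape 1 (remaining 34 GB)
29 GB → tape 1 (remaining 5 GB)
6 tapes × 200 GB = 1200 GB; used 799 GB; unused 401 GB.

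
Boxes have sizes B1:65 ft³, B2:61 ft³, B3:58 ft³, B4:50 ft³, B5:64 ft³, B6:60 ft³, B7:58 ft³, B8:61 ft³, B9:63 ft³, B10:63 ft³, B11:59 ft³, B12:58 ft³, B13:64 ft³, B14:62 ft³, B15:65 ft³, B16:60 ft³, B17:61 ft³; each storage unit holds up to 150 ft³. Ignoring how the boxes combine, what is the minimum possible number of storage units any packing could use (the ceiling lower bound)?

7 storage units

Total size = 65 + 61 + 58 + 50 + 64 + 60 + 58 + 61 + 63 + 63 + 59 + 58 + 64 + 62 + 65 + 60 + 61 = 1032 ft³.
⌈1032 / 150⌉ = 7.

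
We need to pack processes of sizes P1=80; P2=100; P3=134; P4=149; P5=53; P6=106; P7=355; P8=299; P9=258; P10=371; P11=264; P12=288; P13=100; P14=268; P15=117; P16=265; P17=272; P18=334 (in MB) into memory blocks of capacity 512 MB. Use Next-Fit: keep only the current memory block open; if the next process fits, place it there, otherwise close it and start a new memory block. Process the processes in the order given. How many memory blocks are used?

12 memory blocks

memory block 1: place P1 (80 MB), 432 MB left
memory block 1: place P2 (100 MB), 332 MB left
memory block 1: place P3 (134 MB), 198 MB left
memory block 1: place P4 (149 MB), 49 MB left
memory block 2: place P5 (53 MB), 459 MB left
memory block 2: place P6 (106 MB), 353 MB left
memory block 3: place P7 (355 MB), 157 MB left
memory block 4: place P8 (299 MB), 213 MB left
memory block 5: place P9 (258 MB), 254 MB left
memory block 6: place P10 (371 MB), 141 MB left
memory block 7: place P11 (264 MB), 248 MB left
memory block 8: place P12 (288 MB), 224 MB left
memory block 8: place P13 (100 MB), 124 MB left
memory block 9: place P14 (268 MB), 244 MB left
memory block 9: place P15 (117 MB), 127 MB left
memory block 10: place P16 (265 MB), 247 MB left
memory block 11: place P17 (272 MB), 240 MB left
memory block 12: place P18 (334 MB), 178 MB left
Final memory blocks: [80,100,134,149] [53,106] [355] [299] [258] [371] [264] [288,100] [268,117] [265] [272] [334].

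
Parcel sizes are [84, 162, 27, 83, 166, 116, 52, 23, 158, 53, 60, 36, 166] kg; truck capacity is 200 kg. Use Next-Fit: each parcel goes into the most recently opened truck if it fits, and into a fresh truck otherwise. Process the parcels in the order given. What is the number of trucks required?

truck 1: place 84 kg, 116 kg left
truck 2: place 162 kg, 38 kg left
truck 2: place 27 kg, 11 kg left
truck 3: place 83 kg, 117 kg left
truck 4: place 166 kg, 34 kg left
truck 5: place 116 kg, 84 kg left
truck 5: place 52 kg, 32 kg left
truck 5: place 23 kg, 9 kg left
truck 6: place 158 kg, 42 kg left
truck 7: place 53 kg, 147 kg left
truck 7: place 60 kg, 87 kg left
truck 7: place 36 kg, 51 kg left
truck 8: place 166 kg, 34 kg left

8 trucks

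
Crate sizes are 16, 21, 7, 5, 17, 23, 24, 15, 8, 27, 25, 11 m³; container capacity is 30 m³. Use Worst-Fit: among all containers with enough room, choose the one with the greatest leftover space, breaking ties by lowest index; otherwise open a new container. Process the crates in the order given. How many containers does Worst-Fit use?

container 1: place 16 m³, 14 m³ left
container 2: place 21 m³, 9 m³ left
container 1: place 7 m³, 7 m³ left
container 2: place 5 m³, 4 m³ left
container 3: place 17 m³, 13 m³ left
container 4: place 23 m³, 7 m³ left
container 5: place 24 m³, 6 m³ left
container 6: place 15 m³, 15 m³ left
container 6: place 8 m³, 7 m³ left
container 7: place 27 m³, 3 m³ left
container 8: place 25 m³, 5 m³ left
container 3: place 11 m³, 2 m³ left
Final containers: [16,7] [21,5] [17,11] [23] [24] [15,8] [27] [25].

8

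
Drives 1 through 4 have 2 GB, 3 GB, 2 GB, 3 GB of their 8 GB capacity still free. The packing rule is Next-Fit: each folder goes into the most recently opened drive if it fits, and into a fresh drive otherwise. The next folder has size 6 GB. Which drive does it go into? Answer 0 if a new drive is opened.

Next-Fit only looks at drive 4, which has 3 GB free.
6 GB does not fit, so a new drive is opened.

0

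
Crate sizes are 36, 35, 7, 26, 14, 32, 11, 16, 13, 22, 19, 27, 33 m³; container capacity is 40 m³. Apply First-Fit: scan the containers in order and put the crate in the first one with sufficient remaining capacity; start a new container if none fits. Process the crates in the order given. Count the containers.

9

36 m³ → container 1 (remaining 4 m³)
35 m³ → container 2 (remaining 5 m³)
7 m³ → container 3 (remaining 33 m³)
26 m³ → container 3 (remaining 7 m³)
14 m³ → container 4 (remaining 26 m³)
32 m³ → container 5 (remaining 8 m³)
11 m³ → container 4 (remaining 15 m³)
16 m³ → container 6 (remaining 24 m³)
13 m³ → container 4 (remaining 2 m³)
22 m³ → container 6 (remaining 2 m³)
19 m³ → container 7 (remaining 21 m³)
27 m³ → container 8 (remaining 13 m³)
33 m³ → container 9 (remaining 7 m³)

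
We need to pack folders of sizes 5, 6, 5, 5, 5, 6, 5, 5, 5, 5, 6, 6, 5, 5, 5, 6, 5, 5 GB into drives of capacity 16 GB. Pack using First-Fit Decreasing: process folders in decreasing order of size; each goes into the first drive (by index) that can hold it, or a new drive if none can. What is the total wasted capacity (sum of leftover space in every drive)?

17

Sorted descending: 6, 6, 6, 6, 6, 5, 5, 5, 5, 5, 5, 5, 5, 5, 5, 5, 5, 5.
drive 1: place 6 GB, 10 GB left
drive 1: place 6 GB, 4 GB left
drive 2: place 6 GB, 10 GB left
drive 2: place 6 GB, 4 GB left
drive 3: place 6 GB, 10 GB left
drive 3: place 5 GB, 5 GB left
drive 3: place 5 GB, 0 GB left
drive 4: place 5 GB, 11 GB left
drive 4: place 5 GB, 6 GB left
drive 4: place 5 GB, 1 GB left
drive 5: place 5 GB, 11 GB left
drive 5: place 5 GB, 6 GB left
drive 5: place 5 GB, 1 GB left
drive 6: place 5 GB, 11 GB left
drive 6: place 5 GB, 6 GB left
drive 6: place 5 GB, 1 GB left
drive 7: place 5 GB, 11 GB left
drive 7: place 5 GB, 6 GB left
7 drives × 16 GB = 112 GB; used 95 GB; unused 17 GB.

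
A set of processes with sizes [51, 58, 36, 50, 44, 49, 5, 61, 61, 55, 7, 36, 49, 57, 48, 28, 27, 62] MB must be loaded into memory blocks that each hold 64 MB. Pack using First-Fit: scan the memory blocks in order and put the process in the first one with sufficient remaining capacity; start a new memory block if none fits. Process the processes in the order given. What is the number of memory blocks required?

Put 51 MB in memory block 1; 13 MB remain.
Put 58 MB in memory block 2; 6 MB remain.
Put 36 MB in memory block 3; 28 MB remain.
Put 50 MB in memory block 4; 14 MB remain.
Put 44 MB in memory block 5; 20 MB remain.
Put 49 MB in memory block 6; 15 MB remain.
Put 5 MB in memory block 1; 8 MB remain.
Put 61 MB in memory block 7; 3 MB remain.
Put 61 MB in memory block 8; 3 MB remain.
Put 55 MB in memory block 9; 9 MB remain.
Put 7 MB in memory block 1; 1 MB remain.
Put 36 MB in memory block 10; 28 MB remain.
Put 49 MB in memory block 11; 15 MB remain.
Put 57 MB in memory block 12; 7 MB remain.
Put 48 MB in memory block 13; 16 MB remain.
Put 28 MB in memory block 3; 0 MB remain.
Put 27 MB in memory block 10; 1 MB remain.
Put 62 MB in memory block 14; 2 MB remain.
Final memory blocks: [51,5,7] [58] [36,28] [50] [44] [49] [61] [61] [55] [36,27] [49] [57] [48] [62].

14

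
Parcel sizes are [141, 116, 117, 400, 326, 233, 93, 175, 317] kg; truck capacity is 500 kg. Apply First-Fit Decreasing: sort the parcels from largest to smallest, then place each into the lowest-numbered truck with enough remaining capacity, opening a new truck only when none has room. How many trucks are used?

Sorted descending: 400, 326, 317, 233, 175, 141, 117, 116, 93.
400 kg → truck 1 (remaining 100 kg)
326 kg → truck 2 (remaining 174 kg)
317 kg → truck 3 (remaining 183 kg)
233 kg → truck 4 (remaining 267 kg)
175 kg → truck 3 (remaining 8 kg)
141 kg → truck 2 (remaining 33 kg)
117 kg → truck 4 (remaining 150 kg)
116 kg → truck 4 (remaining 34 kg)
93 kg → truck 1 (remaining 7 kg)
Final trucks: [400,93] [326,141] [317,175] [233,117,116].

4 trucks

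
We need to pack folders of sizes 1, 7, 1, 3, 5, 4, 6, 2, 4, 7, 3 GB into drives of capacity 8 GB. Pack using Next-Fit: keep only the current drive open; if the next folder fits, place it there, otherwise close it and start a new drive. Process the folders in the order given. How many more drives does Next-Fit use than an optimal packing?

Next-Fit: [1,7] [1,3] [5] [4] [6,2] [4] [7] [3] → 8 drives.
Total size 43 GB; any packing needs at least ⌈43/8⌉ = 6 drives.
An optimal packing achieves that bound: [7,1] [7,1] [6,2] [5,3] [4,4] [3] → 6 drives.
Excess: 8 − 6 = 2.

2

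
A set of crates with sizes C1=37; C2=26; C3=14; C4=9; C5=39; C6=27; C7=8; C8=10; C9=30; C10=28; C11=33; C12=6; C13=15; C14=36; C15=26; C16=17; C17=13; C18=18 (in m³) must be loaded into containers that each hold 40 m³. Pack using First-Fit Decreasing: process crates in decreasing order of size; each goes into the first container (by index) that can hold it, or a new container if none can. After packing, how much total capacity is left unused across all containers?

Sorted descending: 39, 37, 36, 33, 30, 28, 27, 26, 26, 18, 17, 15, 14, 13, 10, 9, 8, 6.
39 m³ → container 1 (remaining 1 m³)
37 m³ → container 2 (remaining 3 m³)
36 m³ → container 3 (remaining 4 m³)
33 m³ → container 4 (remaining 7 m³)
30 m³ → container 5 (remaining 10 m³)
28 m³ → container 6 (remaining 12 m³)
27 m³ → container 7 (remaining 13 m³)
26 m³ → container 8 (remaining 14 m³)
26 m³ → container 9 (remaining 14 m³)
18 m³ → container 10 (remaining 22 m³)
17 m³ → container 10 (remaining 5 m³)
15 m³ → container 11 (remaining 25 m³)
14 m³ → container 8 (remaining 0 m³)
13 m³ → container 7 (remaining 0 m³)
10 m³ → container 5 (remaining 0 m³)
9 m³ → container 6 (remaining 3 m³)
8 m³ → container 9 (remaining 6 m³)
6 m³ → container 4 (remaining 1 m³)
11 containers × 40 m³ = 440 m³; used 392 m³; unused 48 m³.

48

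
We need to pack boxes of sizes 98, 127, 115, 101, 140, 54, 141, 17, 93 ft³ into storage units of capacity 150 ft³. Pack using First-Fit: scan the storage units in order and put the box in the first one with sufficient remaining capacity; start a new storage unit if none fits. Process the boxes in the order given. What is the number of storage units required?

7 storage units

storage unit 1: place 98 ft³, 52 ft³ left
storage unit 2: place 127 ft³, 23 ft³ left
storage unit 3: place 115 ft³, 35 ft³ left
storage unit 4: place 101 ft³, 49 ft³ left
storage unit 5: place 140 ft³, 10 ft³ left
storage unit 6: place 54 ft³, 96 ft³ left
storage unit 7: place 141 ft³, 9 ft³ left
storage unit 1: place 17 ft³, 35 ft³ left
storage unit 6: place 93 ft³, 3 ft³ left
Final storage units: [98,17] [127] [115] [101] [140] [54,93] [141].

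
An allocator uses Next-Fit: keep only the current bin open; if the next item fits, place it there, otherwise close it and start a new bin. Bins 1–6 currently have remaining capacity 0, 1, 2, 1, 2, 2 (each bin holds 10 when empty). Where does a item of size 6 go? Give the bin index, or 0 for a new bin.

0

Next-Fit only looks at bin 6, which has 2 free.
6 does not fit, so a new bin is opened.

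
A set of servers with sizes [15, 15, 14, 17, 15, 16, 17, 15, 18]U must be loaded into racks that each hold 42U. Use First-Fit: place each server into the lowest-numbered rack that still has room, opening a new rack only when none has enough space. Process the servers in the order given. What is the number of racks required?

Put 15U in rack 1; 27U remain.
Put 15U in rack 1; 12U remain.
Put 14U in rack 2; 28U remain.
Put 17U in rack 2; 11U remain.
Put 15U in rack 3; 27U remain.
Put 16U in rack 3; 11U remain.
Put 17U in rack 4; 25U remain.
Put 15U in rack 4; 10U remain.
Put 18U in rack 5; 24U remain.
Final racks: [15,15] [14,17] [15,16] [17,15] [18].

5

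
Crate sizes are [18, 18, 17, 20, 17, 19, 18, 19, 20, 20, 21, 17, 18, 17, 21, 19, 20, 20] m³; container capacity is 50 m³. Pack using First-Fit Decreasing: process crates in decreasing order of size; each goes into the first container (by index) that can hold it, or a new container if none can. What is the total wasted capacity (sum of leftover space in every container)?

Sorted descending: 21, 21, 20, 20, 20, 20, 20, 19, 19, 19, 18, 18, 18, 18, 17, 17, 17, 17.
21 m³ → container 1 (remaining 29 m³)
21 m³ → container 1 (remaining 8 m³)
20 m³ → container 2 (remaining 30 m³)
20 m³ → container 2 (remaining 10 m³)
20 m³ → container 3 (remaining 30 m³)
20 m³ → container 3 (remaining 10 m³)
20 m³ → container 4 (remaining 30 m³)
19 m³ → container 4 (remaining 11 m³)
19 m³ → container 5 (remaining 31 m³)
19 m³ → container 5 (remaining 12 m³)
18 m³ → container 6 (remaining 32 m³)
18 m³ → container 6 (remaining 14 m³)
18 m³ → container 7 (remaining 32 m³)
18 m³ → container 7 (remaining 14 m³)
17 m³ → container 8 (remaining 33 m³)
17 m³ → container 8 (remaining 16 m³)
17 m³ → container 9 (remaining 33 m³)
17 m³ → container 9 (remaining 16 m³)
9 containers × 50 m³ = 450 m³; used 339 m³; unused 111 m³.

111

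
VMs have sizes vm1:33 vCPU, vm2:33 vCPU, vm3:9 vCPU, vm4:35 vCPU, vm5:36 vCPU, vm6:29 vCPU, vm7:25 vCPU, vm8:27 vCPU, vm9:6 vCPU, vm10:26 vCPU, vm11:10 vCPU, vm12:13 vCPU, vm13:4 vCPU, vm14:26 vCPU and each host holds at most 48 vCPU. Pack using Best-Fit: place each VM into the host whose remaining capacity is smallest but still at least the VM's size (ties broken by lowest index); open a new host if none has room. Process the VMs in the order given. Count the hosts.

vm1 (33 vCPU) → host 1 (remaining 15 vCPU)
vm2 (33 vCPU) → host 2 (remaining 15 vCPU)
vm3 (9 vCPU) → host 1 (remaining 6 vCPU)
vm4 (35 vCPU) → host 3 (remaining 13 vCPU)
vm5 (36 vCPU) → host 4 (remaining 12 vCPU)
vm6 (29 vCPU) → host 5 (remaining 19 vCPU)
vm7 (25 vCPU) → host 6 (remaining 23 vCPU)
vm8 (27 vCPU) → host 7 (remaining 21 vCPU)
vm9 (6 vCPU) → host 1 (remaining 0 vCPU)
vm10 (26 vCPU) → host 8 (remaining 22 vCPU)
vm11 (10 vCPU) → host 4 (remaining 2 vCPU)
vm12 (13 vCPU) → host 3 (remaining 0 vCPU)
vm13 (4 vCPU) → host 2 (remaining 11 vCPU)
vm14 (26 vCPU) → host 9 (remaining 22 vCPU)

9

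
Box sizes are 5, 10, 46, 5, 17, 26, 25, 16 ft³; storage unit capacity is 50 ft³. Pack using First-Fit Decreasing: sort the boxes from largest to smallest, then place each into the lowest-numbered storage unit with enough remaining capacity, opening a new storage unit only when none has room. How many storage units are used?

Sorted descending: 46, 26, 25, 17, 16, 10, 5, 5.
Put 46 ft³ in storage unit 1; 4 ft³ remain.
Put 26 ft³ in storage unit 2; 24 ft³ remain.
Put 25 ft³ in storage unit 3; 25 ft³ remain.
Put 17 ft³ in storage unit 2; 7 ft³ remain.
Put 16 ft³ in storage unit 3; 9 ft³ remain.
Put 10 ft³ in storage unit 4; 40 ft³ remain.
Put 5 ft³ in storage unit 2; 2 ft³ remain.
Put 5 ft³ in storage unit 3; 4 ft³ remain.

4 storage units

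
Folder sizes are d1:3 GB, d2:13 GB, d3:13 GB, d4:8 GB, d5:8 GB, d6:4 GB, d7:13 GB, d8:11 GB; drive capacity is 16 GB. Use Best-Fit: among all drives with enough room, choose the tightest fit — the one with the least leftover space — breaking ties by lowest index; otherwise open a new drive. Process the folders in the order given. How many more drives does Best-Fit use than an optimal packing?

Best-Fit: [3,13] [13] [8,8] [4,11] [13] → 5 drives.
Total size 73 GB; any packing needs at least ⌈73/16⌉ = 5 drives.
So 5 is already optimal.

0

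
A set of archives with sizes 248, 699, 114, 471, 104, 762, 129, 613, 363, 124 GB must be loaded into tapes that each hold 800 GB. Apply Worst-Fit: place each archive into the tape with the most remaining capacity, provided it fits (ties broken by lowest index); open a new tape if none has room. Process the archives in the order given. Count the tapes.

tape 1: place 248 GB, 552 GB left
tape 2: place 699 GB, 101 GB left
tape 1: place 114 GB, 438 GB left
tape 3: place 471 GB, 329 GB left
tape 1: place 104 GB, 334 GB left
tape 4: place 762 GB, 38 GB left
tape 1: place 129 GB, 205 GB left
tape 5: place 613 GB, 187 GB left
tape 6: place 363 GB, 437 GB left
tape 6: place 124 GB, 313 GB left
Final tapes: [248,114,104,129] [699] [471] [762] [613] [363,124].

6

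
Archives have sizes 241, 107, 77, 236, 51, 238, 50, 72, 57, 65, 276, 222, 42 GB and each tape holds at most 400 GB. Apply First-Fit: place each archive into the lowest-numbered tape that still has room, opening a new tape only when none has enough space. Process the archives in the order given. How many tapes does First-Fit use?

tape 1: place 241 GB, 159 GB left
tape 1: place 107 GB, 52 GB left
tape 2: place 77 GB, 323 GB left
tape 2: place 236 GB, 87 GB left
tape 1: place 51 GB, 1 GB left
tape 3: place 238 GB, 162 GB left
tape 2: place 50 GB, 37 GB left
tape 3: place 72 GB, 90 GB left
tape 3: place 57 GB, 33 GB left
tape 4: place 65 GB, 335 GB left
tape 4: place 276 GB, 59 GB left
tape 5: place 222 GB, 178 GB left
tape 4: place 42 GB, 17 GB left
Final tapes: [241,107,51] [77,236,50] [238,72,57] [65,276,42] [222].

5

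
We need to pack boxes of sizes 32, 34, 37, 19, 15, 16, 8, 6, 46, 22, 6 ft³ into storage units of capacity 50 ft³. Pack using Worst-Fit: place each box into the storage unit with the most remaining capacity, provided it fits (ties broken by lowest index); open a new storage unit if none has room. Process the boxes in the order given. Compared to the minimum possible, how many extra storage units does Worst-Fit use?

1

Worst-Fit: [32,16] [34,8] [37] [19,15,6] [46] [22,6] → 6 storage units.
Total size 241 ft³; any packing needs at least ⌈241/50⌉ = 5 storage units.
An optimal packing achieves that bound: [46] [37,6,6] [34,16] [32,15] [22,19,8] → 5 storage units.
Excess: 6 − 5 = 1.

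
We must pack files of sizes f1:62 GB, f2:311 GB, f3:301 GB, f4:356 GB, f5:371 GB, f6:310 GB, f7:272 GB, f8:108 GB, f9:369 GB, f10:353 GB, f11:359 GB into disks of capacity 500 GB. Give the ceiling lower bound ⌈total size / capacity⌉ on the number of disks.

Total size = 62 + 311 + 301 + 356 + 371 + 310 + 272 + 108 + 369 + 353 + 359 = 3172 GB.
⌈3172 / 500⌉ = 7.

7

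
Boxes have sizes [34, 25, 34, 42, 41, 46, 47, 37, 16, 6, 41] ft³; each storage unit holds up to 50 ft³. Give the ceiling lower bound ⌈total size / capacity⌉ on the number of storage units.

Total size = 34 + 25 + 34 + 42 + 41 + 46 + 47 + 37 + 16 + 6 + 41 = 369 ft³.
⌈369 / 50⌉ = 8.

8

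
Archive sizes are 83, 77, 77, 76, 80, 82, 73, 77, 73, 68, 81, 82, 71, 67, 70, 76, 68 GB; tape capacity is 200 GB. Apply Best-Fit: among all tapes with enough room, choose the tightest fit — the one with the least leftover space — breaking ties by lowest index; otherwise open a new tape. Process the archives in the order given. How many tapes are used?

9

83 GB → tape 1 (remaining 117 GB)
77 GB → tape 1 (remaining 40 GB)
77 GB → tape 2 (remaining 123 GB)
76 GB → tape 2 (remaining 47 GB)
80 GB → tape 3 (remaining 120 GB)
82 GB → tape 3 (remaining 38 GB)
73 GB → tape 4 (remaining 127 GB)
77 GB → tape 4 (remaining 50 GB)
73 GB → tape 5 (remaining 127 GB)
68 GB → tape 5 (remaining 59 GB)
81 GB → tape 6 (remaining 119 GB)
82 GB → tape 6 (remaining 37 GB)
71 GB → tape 7 (remaining 129 GB)
67 GB → tape 7 (remaining 62 GB)
70 GB → tape 8 (remaining 130 GB)
76 GB → tape 8 (remaining 54 GB)
68 GB → tape 9 (remaining 132 GB)
Final tapes: [83,77] [77,76] [80,82] [73,77] [73,68] [81,82] [71,67] [70,76] [68].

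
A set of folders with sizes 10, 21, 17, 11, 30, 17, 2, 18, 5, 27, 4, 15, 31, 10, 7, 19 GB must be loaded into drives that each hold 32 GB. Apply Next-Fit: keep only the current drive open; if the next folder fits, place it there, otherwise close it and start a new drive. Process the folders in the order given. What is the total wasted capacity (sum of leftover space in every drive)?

76

drive 1: place 10 GB, 22 GB left
drive 1: place 21 GB, 1 GB left
drive 2: place 17 GB, 15 GB left
drive 2: place 11 GB, 4 GB left
drive 3: place 30 GB, 2 GB left
drive 4: place 17 GB, 15 GB left
drive 4: place 2 GB, 13 GB left
drive 5: place 18 GB, 14 GB left
drive 5: place 5 GB, 9 GB left
drive 6: place 27 GB, 5 GB left
drive 6: place 4 GB, 1 GB left
drive 7: place 15 GB, 17 GB left
drive 8: place 31 GB, 1 GB left
drive 9: place 10 GB, 22 GB left
drive 9: place 7 GB, 15 GB left
drive 10: place 19 GB, 13 GB left
10 drives × 32 GB = 320 GB; used 244 GB; unused 76 GB.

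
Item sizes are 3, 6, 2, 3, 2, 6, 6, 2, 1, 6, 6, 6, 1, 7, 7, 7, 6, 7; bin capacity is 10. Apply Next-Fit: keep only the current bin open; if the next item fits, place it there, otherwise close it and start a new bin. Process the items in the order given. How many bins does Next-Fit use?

bin 1: place 3, 7 left
bin 1: place 6, 1 left
bin 2: place 2, 8 left
bin 2: place 3, 5 left
bin 2: place 2, 3 left
bin 3: place 6, 4 left
bin 4: place 6, 4 left
bin 4: place 2, 2 left
bin 4: place 1, 1 left
bin 5: place 6, 4 left
bin 6: place 6, 4 left
bin 7: place 6, 4 left
bin 7: place 1, 3 left
bin 8: place 7, 3 left
bin 9: place 7, 3 left
bin 10: place 7, 3 left
bin 11: place 6, 4 left
bin 12: place 7, 3 left

12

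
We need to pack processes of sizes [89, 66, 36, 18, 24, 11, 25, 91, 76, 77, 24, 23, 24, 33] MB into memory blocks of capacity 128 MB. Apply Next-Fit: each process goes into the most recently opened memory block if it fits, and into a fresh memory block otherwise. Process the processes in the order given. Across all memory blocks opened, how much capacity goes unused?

279

Put 89 MB in memory block 1; 39 MB remain.
Put 66 MB in memory block 2; 62 MB remain.
Put 36 MB in memory block 2; 26 MB remain.
Put 18 MB in memory block 2; 8 MB remain.
Put 24 MB in memory block 3; 104 MB remain.
Put 11 MB in memory block 3; 93 MB remain.
Put 25 MB in memory block 3; 68 MB remain.
Put 91 MB in memory block 4; 37 MB remain.
Put 76 MB in memory block 5; 52 MB remain.
Put 77 MB in memory block 6; 51 MB remain.
Put 24 MB in memory block 6; 27 MB remain.
Put 23 MB in memory block 6; 4 MB remain.
Put 24 MB in memory block 7; 104 MB remain.
Put 33 MB in memory block 7; 71 MB remain.
7 memory blocks × 128 MB = 896 MB; used 617 MB; unused 279 MB.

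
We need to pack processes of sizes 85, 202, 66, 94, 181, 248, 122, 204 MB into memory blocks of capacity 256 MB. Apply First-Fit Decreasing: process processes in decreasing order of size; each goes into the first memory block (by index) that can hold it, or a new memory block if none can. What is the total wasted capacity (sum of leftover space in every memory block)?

334

Sorted descending: 248, 204, 202, 181, 122, 94, 85, 66.
248 MB → memory block 1 (remaining 8 MB)
204 MB → memory block 2 (remaining 52 MB)
202 MB → memory block 3 (remaining 54 MB)
181 MB → memory block 4 (remaining 75 MB)
122 MB → memory block 5 (remaining 134 MB)
94 MB → memory block 5 (remaining 40 MB)
85 MB → memory block 6 (remaining 171 MB)
66 MB → memory block 4 (remaining 9 MB)
6 memory blocks × 256 MB = 1536 MB; used 1202 MB; unused 334 MB.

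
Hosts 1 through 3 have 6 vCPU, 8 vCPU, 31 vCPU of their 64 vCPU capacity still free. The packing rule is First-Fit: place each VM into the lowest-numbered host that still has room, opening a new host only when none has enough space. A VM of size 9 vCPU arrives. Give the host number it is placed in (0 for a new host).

Hosts with room: host 3 (31 vCPU).
The first with room is host 3.

3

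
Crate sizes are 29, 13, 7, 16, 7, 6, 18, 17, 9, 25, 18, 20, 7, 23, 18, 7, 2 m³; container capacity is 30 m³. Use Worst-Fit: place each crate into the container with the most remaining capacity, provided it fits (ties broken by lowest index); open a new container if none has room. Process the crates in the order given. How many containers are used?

Put 29 m³ in container 1; 1 m³ remain.
Put 13 m³ in container 2; 17 m³ remain.
Put 7 m³ in container 2; 10 m³ remain.
Put 16 m³ in container 3; 14 m³ remain.
Put 7 m³ in container 3; 7 m³ remain.
Put 6 m³ in container 2; 4 m³ remain.
Put 18 m³ in container 4; 12 m³ remain.
Put 17 m³ in container 5; 13 m³ remain.
Put 9 m³ in container 5; 4 m³ remain.
Put 25 m³ in container 6; 5 m³ remain.
Put 18 m³ in container 7; 12 m³ remain.
Put 20 m³ in container 8; 10 m³ remain.
Put 7 m³ in container 4; 5 m³ remain.
Put 23 m³ in container 9; 7 m³ remain.
Put 18 m³ in container 10; 12 m³ remain.
Put 7 m³ in container 7; 5 m³ remain.
Put 2 m³ in container 10; 10 m³ remain.
Final containers: [29] [13,7,6] [16,7] [18,7] [17,9] [25] [18,7] [20] [23] [18,2].

10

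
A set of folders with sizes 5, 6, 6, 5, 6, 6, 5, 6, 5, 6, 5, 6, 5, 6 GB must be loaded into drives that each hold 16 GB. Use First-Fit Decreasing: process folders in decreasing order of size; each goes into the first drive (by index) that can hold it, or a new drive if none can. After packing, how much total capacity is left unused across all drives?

Sorted descending: 6, 6, 6, 6, 6, 6, 6, 6, 5, 5, 5, 5, 5, 5.
6 GB → drive 1 (remaining 10 GB)
6 GB → drive 1 (remaining 4 GB)
6 GB → drive 2 (remaining 10 GB)
6 GB → drive 2 (remaining 4 GB)
6 GB → drive 3 (remaining 10 GB)
6 GB → drive 3 (remaining 4 GB)
6 GB → drive 4 (remaining 10 GB)
6 GB → drive 4 (remaining 4 GB)
5 GB → drive 5 (remaining 11 GB)
5 GB → drive 5 (remaining 6 GB)
5 GB → drive 5 (remaining 1 GB)
5 GB → drive 6 (remaining 11 GB)
5 GB → drive 6 (remaining 6 GB)
5 GB → drive 6 (remaining 1 GB)
6 drives × 16 GB = 96 GB; used 78 GB; unused 18 GB.

18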